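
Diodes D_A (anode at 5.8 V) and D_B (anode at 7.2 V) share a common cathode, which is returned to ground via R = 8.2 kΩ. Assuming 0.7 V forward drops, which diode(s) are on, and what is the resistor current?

Assume both conduct. Then node N would need to be at both 5.8−0.7 = 5.1 V and 7.2−0.7 = 6.5 V, which is impossible.
Assume only D_B conducts: V_N = 7.2 − 0.7 = 6.5 V, so I_R = 6.5/8.2 = 0.793 mA.
Check D_A: its anode-to-cathode voltage is 5.8 − 6.5 = -0.7 V < 0.7 V, so it is off. The assumption is consistent.

Only D_B conducts; I_R ≈ 0.79 mA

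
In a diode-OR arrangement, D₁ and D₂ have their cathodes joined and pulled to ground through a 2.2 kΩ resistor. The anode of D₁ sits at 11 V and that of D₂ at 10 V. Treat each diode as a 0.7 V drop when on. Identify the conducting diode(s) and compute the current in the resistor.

Only D₁ conducts; I_R ≈ 4.7 mA

Assume both conduct. Then node N would need to be at both 11−0.7 = 10.3 V and 10−0.7 = 9.3 V, which is impossible.
Assume only D₁ conducts: V_N = 11 − 0.7 = 10.3 V, so I_R = 10.3/2.2 = 4.68 mA.
Check D₂: its anode-to-cathode voltage is 10 − 10.3 = -0.3 V < 0.7 V, so it is off. The assumption is consistent.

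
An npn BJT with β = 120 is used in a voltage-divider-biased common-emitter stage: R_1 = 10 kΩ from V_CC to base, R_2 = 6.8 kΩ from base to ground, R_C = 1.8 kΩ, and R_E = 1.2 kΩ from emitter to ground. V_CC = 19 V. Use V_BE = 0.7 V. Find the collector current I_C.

Thevenize the base divider: V_Th = V_CC·R_2/(R_1+R_2) = 19×6.8/16.8 = 7.69 V, R_Th = R_1‖R_2 = 4.05 kΩ.
Base-emitter loop: V_Th = I_B·R_Th + V_BE + (β+1)I_B·R_E, so I_B = (7.69 − 0.7) / (4.05 + 121×1.2) = 0.0468 mA.
I_C = β·I_B = 120×0.0468 = 5.62 mA, and I_E = (β+1)I_B = 5.67 mA.
V_CE = V_CC − I_C·R_C − I_E·R_E = 19 − 5.62×1.8 − 5.67×1.2 = 2.08 V.
V_CE = 2.08 V > 0.2 V confirms active-region operation.

I_C ≈ 5.6 mA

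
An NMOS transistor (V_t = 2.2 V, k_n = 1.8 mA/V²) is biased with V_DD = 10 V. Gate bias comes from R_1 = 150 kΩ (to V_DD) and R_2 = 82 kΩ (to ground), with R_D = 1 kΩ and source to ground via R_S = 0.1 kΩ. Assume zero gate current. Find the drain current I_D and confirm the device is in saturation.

I_D ≈ 1.3 mA

V_G = V_DD·R_2/(R_1+R_2) = 10×82/232 = 3.53 V.
Assume saturation: I_D = (k_n/2)(V_GS − V_t)² with V_GS = V_G − I_D·R_S = 3.53 − 0.1·I_D.
Substituting gives 0.009·I_D² − 1.24·I_D + 1.6 = 0, with roots I_D = 1.3 or 136 mA.
The root I_D = 136 mA gives V_GS = -10.1 V ≤ V_t, so take I_D = 1.3 mA.
Then V_GS = 3.4 V and V_DS = V_DD − I_D(R_D+R_S) = 10 − 1.3×1.1 = 8.56 V.
Saturation requires V_DS ≥ V_GS − V_t = 1.2 V; 8.56 ≥ 1.2 ✓.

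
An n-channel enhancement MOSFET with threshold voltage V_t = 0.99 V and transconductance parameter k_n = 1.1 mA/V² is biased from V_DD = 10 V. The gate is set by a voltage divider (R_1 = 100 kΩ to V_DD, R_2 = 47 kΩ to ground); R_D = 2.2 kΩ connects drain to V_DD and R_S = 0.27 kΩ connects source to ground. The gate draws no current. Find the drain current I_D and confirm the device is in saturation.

I_D ≈ 1.7 mA

V_G = V_DD·R_2/(R_1+R_2) = 10×47/147 = 3.2 V.
Assume saturation: I_D = (k_n/2)(V_GS − V_t)² with V_GS = V_G − I_D·R_S = 3.2 − 0.27·I_D.
Substituting gives 0.0401·I_D² − 1.66·I_D + 2.68 = 0, with roots I_D = 1.69 or 39.6 mA.
The root I_D = 39.6 mA gives V_GS = -7.5 V ≤ V_t, so take I_D = 1.69 mA.
Then V_GS = 2.74 V and V_DS = V_DD − I_D(R_D+R_S) = 10 − 1.69×2.47 = 5.83 V.
Saturation requires V_DS ≥ V_GS − V_t = 1.75 V; 5.83 ≥ 1.75 ✓.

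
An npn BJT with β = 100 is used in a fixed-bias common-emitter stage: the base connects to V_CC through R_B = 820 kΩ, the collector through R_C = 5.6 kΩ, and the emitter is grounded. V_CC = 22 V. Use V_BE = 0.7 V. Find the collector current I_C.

I_C ≈ 2.6 mA

Base loop: V_CC = I_B·R_B + V_BE, so I_B = (22 − 0.7)/820 kΩ = 0.026 mA.
In the active region I_C = β·I_B = 100 × 0.026 = 2.6 mA.
Collector loop: V_CE = V_CC − I_C·R_C = 22 − 2.6×5.6 = 7.45 V.
Since V_CE = 7.45 V > V_CE(sat) ≈ 0.2 V, the transistor is in the active region as assumed.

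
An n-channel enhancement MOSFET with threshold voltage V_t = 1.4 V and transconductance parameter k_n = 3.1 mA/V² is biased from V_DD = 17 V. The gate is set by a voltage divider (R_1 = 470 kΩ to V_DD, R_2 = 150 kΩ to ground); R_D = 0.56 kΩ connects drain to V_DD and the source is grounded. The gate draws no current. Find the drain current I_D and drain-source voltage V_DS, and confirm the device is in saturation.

I_D ≈ 11 mA, V_DS ≈ 11 V

V_G = V_DD·R_2/(R_1+R_2) = 17×150/620 = 4.11 V. With the source grounded, V_GS = V_G = 4.11 V.
Assume saturation: I_D = (k_n/2)(V_GS − V_t)² = (3.1/2)×(4.11 − 1.4)² = 1.55×2.71² = 11.4 mA.
V_DS = V_DD − I_D·R_D = 17 − 11.4×0.56 = 10.6 V.
Saturation requires V_DS ≥ V_GS − V_t = 2.71 V; 10.6 ≥ 2.71 ✓.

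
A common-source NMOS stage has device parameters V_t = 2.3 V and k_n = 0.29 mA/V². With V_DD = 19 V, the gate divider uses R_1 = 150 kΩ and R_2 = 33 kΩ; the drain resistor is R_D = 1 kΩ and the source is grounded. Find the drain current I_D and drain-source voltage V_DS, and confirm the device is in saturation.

V_G = V_DD·R_2/(R_1+R_2) = 19×33/183 = 3.43 V. With the source grounded, V_GS = V_G = 3.43 V.
Assume saturation: I_D = (k_n/2)(V_GS − V_t)² = (0.29/2)×(3.43 − 2.3)² = 0.145×1.13² = 0.184 mA.
V_DS = V_DD − I_D·R_D = 19 − 0.184×1 = 18.8 V.
Saturation requires V_DS ≥ V_GS − V_t = 1.13 V; 18.8 ≥ 1.13 ✓.

I_D ≈ 0.18 mA, V_DS ≈ 19 V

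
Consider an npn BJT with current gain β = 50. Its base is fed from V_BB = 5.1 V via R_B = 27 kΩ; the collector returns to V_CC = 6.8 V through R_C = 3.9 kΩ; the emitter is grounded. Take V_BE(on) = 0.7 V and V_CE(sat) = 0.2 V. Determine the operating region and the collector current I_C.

saturation; I_C ≈ 1.7 mA

Assume active: I_B = (5.1 − 0.7)/27 = 0.163 mA, giving I_C = β·I_B = 8.15 mA.
But then V_CE = 6.8 − 8.15×3.9 = -25 V < V_CE(sat) = 0.2 V — impossible in the active region.
So the transistor is saturated. With V_CE = 0.2 V, I_C = (V_CC − 0.2)/R_C = 6.6/3.9 = 1.69 mA.
Check: β·I_B = 8.15 mA > I_C = 1.69 mA, confirming saturation.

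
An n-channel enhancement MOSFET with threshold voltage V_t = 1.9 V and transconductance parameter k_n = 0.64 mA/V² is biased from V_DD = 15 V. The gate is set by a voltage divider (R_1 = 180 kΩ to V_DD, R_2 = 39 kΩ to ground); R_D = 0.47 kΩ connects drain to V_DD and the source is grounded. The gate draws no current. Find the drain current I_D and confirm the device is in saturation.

I_D ≈ 0.19 mA

V_G = V_DD·R_2/(R_1+R_2) = 15×39/219 = 2.67 V. With the source grounded, V_GS = V_G = 2.67 V.
Assume saturation: I_D = (k_n/2)(V_GS − V_t)² = (0.64/2)×(2.67 − 1.9)² = 0.32×0.771² = 0.19 mA.
V_DS = V_DD − I_D·R_D = 15 − 0.19×0.47 = 14.9 V.
Saturation requires V_DS ≥ V_GS − V_t = 0.771 V; 14.9 ≥ 0.771 ✓.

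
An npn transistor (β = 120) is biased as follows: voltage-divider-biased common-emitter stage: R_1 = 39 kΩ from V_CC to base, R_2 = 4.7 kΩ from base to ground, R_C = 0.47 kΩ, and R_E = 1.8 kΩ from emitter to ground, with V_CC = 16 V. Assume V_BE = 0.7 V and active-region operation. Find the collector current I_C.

I_C ≈ 0.55 mA

Thevenize the base divider: V_Th = V_CC·R_2/(R_1+R_2) = 16×4.7/43.7 = 1.72 V, R_Th = R_1‖R_2 = 4.19 kΩ.
Base-emitter loop: V_Th = I_B·R_Th + V_BE + (β+1)I_B·R_E, so I_B = (1.72 − 0.7) / (4.19 + 121×1.8) = 0.0046 mA.
I_C = β·I_B = 120×0.0046 = 0.552 mA, and I_E = (β+1)I_B = 0.556 mA.
V_CE = V_CC − I_C·R_C − I_E·R_E = 16 − 0.552×0.47 − 0.556×1.8 = 14.7 V.
V_CE = 14.7 V > 0.2 V confirms active-region operation.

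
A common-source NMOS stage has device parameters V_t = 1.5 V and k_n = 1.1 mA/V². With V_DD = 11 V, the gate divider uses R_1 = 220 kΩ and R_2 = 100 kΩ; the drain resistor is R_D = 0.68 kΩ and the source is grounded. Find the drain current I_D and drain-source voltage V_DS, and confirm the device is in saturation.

V_G = V_DD·R_2/(R_1+R_2) = 11×100/320 = 3.44 V. With the source grounded, V_GS = V_G = 3.44 V.
Assume saturation: I_D = (k_n/2)(V_GS − V_t)² = (1.1/2)×(3.44 − 1.5)² = 0.55×1.94² = 2.06 mA.
V_DS = V_DD − I_D·R_D = 11 − 2.06×0.68 = 9.6 V.
Saturation requires V_DS ≥ V_GS − V_t = 1.94 V; 9.6 ≥ 1.94 ✓.

I_D ≈ 2.1 mA, V_DS ≈ 9.6 V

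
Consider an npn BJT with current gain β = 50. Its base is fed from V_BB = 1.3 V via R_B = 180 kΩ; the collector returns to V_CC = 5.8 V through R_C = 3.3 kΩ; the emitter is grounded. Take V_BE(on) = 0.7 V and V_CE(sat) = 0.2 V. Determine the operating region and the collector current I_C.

Assume active. Base-emitter loop: I_B = (V_BB − V_BE)/R_B = (1.3 − 0.7)/180 = 0.00333 mA.
I_C = β·I_B = 50×0.00333 = 0.167 mA.
V_CE = V_CC − I_C·R_C = 5.8 − 0.167×3.3 = 5.25 V > V_CE(sat), so the active-region assumption holds.

active; I_C ≈ 0.17 mA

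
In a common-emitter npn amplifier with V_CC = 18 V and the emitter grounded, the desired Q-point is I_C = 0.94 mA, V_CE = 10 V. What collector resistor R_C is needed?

Collector loop: V_CC = I_C·R_C + V_CE.
R_C = (V_CC − V_CE)/I_C = (18 − 10)/0.94 = 8.51 kΩ.

R_C ≈ 8.5 kΩ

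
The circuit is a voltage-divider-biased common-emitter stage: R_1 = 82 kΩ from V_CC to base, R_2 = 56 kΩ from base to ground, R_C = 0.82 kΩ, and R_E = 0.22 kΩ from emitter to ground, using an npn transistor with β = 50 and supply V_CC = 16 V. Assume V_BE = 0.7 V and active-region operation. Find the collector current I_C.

I_C ≈ 6.5 mA

Thevenize the base divider: V_Th = V_CC·R_2/(R_1+R_2) = 16×56/138 = 6.49 V, R_Th = R_1‖R_2 = 33.3 kΩ.
Base-emitter loop: V_Th = I_B·R_Th + V_BE + (β+1)I_B·R_E, so I_B = (6.49 − 0.7) / (33.3 + 51×0.22) = 0.13 mA.
I_C = β·I_B = 50×0.13 = 6.51 mA, and I_E = (β+1)I_B = 6.64 mA.
V_CE = V_CC − I_C·R_C − I_E·R_E = 16 − 6.51×0.82 − 6.64×0.22 = 9.2 V.
V_CE = 9.2 V > 0.2 V confirms active-region operation.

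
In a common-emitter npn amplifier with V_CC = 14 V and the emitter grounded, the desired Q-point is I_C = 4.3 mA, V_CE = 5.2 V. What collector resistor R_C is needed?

R_C ≈ 2 kΩ

Collector loop: V_CC = I_C·R_C + V_CE.
R_C = (V_CC − V_CE)/I_C = (14 − 5.2)/4.3 = 2.05 kΩ.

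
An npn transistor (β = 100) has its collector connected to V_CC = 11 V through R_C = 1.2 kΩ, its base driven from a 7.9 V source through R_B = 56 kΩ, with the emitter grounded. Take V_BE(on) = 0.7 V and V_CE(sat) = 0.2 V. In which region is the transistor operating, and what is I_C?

Assume active: I_B = (7.9 − 0.7)/56 = 0.129 mA, giving I_C = β·I_B = 12.9 mA.
But then V_CE = 11 − 12.9×1.2 = -4.43 V < V_CE(sat) = 0.2 V — impossible in the active region.
So the transistor is saturated. With V_CE = 0.2 V, I_C = (V_CC − 0.2)/R_C = 10.8/1.2 = 9 mA.
Check: β·I_B = 12.9 mA > I_C = 9 mA, confirming saturation.

saturation; I_C ≈ 9 mA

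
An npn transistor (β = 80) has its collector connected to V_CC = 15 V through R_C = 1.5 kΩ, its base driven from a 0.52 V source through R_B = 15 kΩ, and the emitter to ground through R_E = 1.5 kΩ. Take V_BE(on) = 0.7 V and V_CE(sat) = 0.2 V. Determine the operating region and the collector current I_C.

V_BB = 0.52 V ≤ V_BE(on) = 0.7 V, so the base-emitter junction is not forward biased.
The transistor is in cutoff: I_B = I_C = 0.

cutoff; I_C ≈ 0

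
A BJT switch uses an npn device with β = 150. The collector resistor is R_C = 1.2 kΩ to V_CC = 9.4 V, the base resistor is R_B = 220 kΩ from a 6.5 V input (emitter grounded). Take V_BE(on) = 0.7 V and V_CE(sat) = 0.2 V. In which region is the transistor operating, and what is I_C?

active; I_C ≈ 4 mA

Assume active. Base-emitter loop: I_B = (V_BB − V_BE)/R_B = (6.5 − 0.7)/220 = 0.0264 mA.
I_C = β·I_B = 150×0.0264 = 3.95 mA.
V_CE = V_CC − I_C·R_C = 9.4 − 3.95×1.2 = 4.65 V > V_CE(sat), so the active-region assumption holds.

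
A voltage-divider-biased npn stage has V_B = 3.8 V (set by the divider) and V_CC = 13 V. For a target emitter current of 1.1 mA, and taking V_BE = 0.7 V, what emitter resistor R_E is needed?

R_E ≈ 2.8 kΩ

V_E = V_B − V_BE = 3.8 − 0.7 = 3.1 V.
R_E = V_E / I_E = 3.1 / 1.1 = 2.82 kΩ.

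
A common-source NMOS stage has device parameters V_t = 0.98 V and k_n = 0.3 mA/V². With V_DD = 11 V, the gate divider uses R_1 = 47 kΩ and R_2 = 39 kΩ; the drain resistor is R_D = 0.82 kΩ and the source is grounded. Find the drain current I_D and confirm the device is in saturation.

V_G = V_DD·R_2/(R_1+R_2) = 11×39/86 = 4.99 V. With the source grounded, V_GS = V_G = 4.99 V.
Assume saturation: I_D = (k_n/2)(V_GS − V_t)² = (0.3/2)×(4.99 − 0.98)² = 0.15×4.01² = 2.41 mA.
V_DS = V_DD − I_D·R_D = 11 − 2.41×0.82 = 9.02 V.
Saturation requires V_DS ≥ V_GS − V_t = 4.01 V; 9.02 ≥ 4.01 ✓.

I_D ≈ 2.4 mA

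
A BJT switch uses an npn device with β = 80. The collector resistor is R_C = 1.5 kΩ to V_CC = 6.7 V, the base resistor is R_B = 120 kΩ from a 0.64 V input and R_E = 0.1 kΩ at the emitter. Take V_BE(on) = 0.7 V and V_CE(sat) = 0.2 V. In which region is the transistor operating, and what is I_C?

V_BB = 0.64 V ≤ V_BE(on) = 0.7 V, so the base-emitter junction is not forward biased.
The transistor is in cutoff: I_B = I_C = 0.

cutoff; I_C ≈ 0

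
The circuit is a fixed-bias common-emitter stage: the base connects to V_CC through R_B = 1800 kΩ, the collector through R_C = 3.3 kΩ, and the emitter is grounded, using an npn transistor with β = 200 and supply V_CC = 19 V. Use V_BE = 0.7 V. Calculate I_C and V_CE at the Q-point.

I_C ≈ 2 mA, V_CE ≈ 12 V

Base loop: V_CC = I_B·R_B + V_BE, so I_B = (19 − 0.7)/1800 kΩ = 0.0102 mA.
In the active region I_C = β·I_B = 200 × 0.0102 = 2.03 mA.
Collector loop: V_CE = V_CC − I_C·R_C = 19 − 2.03×3.3 = 12.3 V.
Since V_CE = 12.3 V > V_CE(sat) ≈ 0.2 V, the transistor is in the active region as assumed.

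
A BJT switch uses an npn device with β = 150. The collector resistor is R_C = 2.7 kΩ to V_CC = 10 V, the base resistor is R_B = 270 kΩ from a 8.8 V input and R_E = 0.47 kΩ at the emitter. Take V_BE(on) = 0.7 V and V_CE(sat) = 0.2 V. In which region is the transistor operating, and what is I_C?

saturation; I_C ≈ 3.1 mA

Assume active: I_B = (8.8 − 0.7)/(270 + 151×0.47) = 0.0238 mA, I_C = β·I_B = 3.56 mA.
Then V_CE = 10 − 3.56×2.7 − 3.59×0.47 = -1.31 V < 0.2 V — the active assumption fails.
Re-solve with V_CE = 0.2 V. KCL at the emitter: V_E/R_E = (V_BB−0.7−V_E)/R_B + (V_CC−0.2−V_E)/R_C, giving V_E = 1.46 V.
I_C = (V_CC − 0.2 − V_E)/R_C = (9.8 − 1.46)/2.7 = 3.09 mA.
Check: I_B = (8.1 − 1.46)/270 = 0.0246 mA, and β·I_B = 3.69 mA > I_C, confirming saturation.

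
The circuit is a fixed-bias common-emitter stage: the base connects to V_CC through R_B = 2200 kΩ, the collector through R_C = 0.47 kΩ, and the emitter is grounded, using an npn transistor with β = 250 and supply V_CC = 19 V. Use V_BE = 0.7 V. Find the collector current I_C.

I_C ≈ 2.1 mA

Base loop: V_CC = I_B·R_B + V_BE, so I_B = (19 − 0.7)/2200 kΩ = 0.00832 mA.
In the active region I_C = β·I_B = 250 × 0.00832 = 2.08 mA.
Collector loop: V_CE = V_CC − I_C·R_C = 19 − 2.08×0.47 = 18 V.
Since V_CE = 18 V > V_CE(sat) ≈ 0.2 V, the transistor is in the active region as assumed.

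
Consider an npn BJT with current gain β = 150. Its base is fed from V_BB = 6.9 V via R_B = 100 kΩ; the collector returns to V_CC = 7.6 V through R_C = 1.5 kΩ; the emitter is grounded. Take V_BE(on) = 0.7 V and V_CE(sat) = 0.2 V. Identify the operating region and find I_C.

saturation; I_C ≈ 4.9 mA

Assume active: I_B = (6.9 − 0.7)/100 = 0.062 mA, giving I_C = β·I_B = 9.3 mA.
But then V_CE = 7.6 − 9.3×1.5 = -6.35 V < V_CE(sat) = 0.2 V — impossible in the active region.
So the transistor is saturated. With V_CE = 0.2 V, I_C = (V_CC − 0.2)/R_C = 7.4/1.5 = 4.93 mA.
Check: β·I_B = 9.3 mA > I_C = 4.93 mA, confirming saturation.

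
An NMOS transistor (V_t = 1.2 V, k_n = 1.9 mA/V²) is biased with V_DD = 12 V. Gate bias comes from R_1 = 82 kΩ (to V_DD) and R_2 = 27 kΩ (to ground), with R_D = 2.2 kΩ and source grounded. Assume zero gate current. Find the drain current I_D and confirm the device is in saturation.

I_D ≈ 3 mA

V_G = V_DD·R_2/(R_1+R_2) = 12×27/109 = 2.97 V. With the source grounded, V_GS = V_G = 2.97 V.
Assume saturation: I_D = (k_n/2)(V_GS − V_t)² = (1.9/2)×(2.97 − 1.2)² = 0.95×1.77² = 2.98 mA.
V_DS = V_DD − I_D·R_D = 12 − 2.98×2.2 = 5.43 V.
Saturation requires V_DS ≥ V_GS − V_t = 1.77 V; 5.43 ≥ 1.77 ✓.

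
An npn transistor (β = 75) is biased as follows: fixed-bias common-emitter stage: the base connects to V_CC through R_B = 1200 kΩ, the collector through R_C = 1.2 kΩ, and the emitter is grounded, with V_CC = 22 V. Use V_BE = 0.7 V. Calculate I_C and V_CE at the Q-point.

Base loop: V_CC = I_B·R_B + V_BE, so I_B = (22 − 0.7)/1200 kΩ = 0.0178 mA.
In the active region I_C = β·I_B = 75 × 0.0178 = 1.33 mA.
Collector loop: V_CE = V_CC − I_C·R_C = 22 − 1.33×1.2 = 20.4 V.
Since V_CE = 20.4 V > V_CE(sat) ≈ 0.2 V, the transistor is in the active region as assumed.

I_C ≈ 1.3 mA, V_CE ≈ 20 V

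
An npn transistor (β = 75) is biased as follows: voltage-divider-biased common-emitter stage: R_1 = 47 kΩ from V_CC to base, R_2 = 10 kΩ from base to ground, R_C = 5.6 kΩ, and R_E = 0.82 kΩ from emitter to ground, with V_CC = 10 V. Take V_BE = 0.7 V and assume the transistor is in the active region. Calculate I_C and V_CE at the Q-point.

Thevenize the base divider: V_Th = V_CC·R_2/(R_1+R_2) = 10×10/57 = 1.75 V, R_Th = R_1‖R_2 = 8.25 kΩ.
Base-emitter loop: V_Th = I_B·R_Th + V_BE + (β+1)I_B·R_E, so I_B = (1.75 − 0.7) / (8.25 + 76×0.82) = 0.0149 mA.
I_C = β·I_B = 75×0.0149 = 1.12 mA, and I_E = (β+1)I_B = 1.14 mA.
V_CE = V_CC − I_C·R_C − I_E·R_E = 10 − 1.12×5.6 − 1.14×0.82 = 2.79 V.
V_CE = 2.79 V > 0.2 V confirms active-region operation.

I_C ≈ 1.1 mA, V_CE ≈ 2.8 V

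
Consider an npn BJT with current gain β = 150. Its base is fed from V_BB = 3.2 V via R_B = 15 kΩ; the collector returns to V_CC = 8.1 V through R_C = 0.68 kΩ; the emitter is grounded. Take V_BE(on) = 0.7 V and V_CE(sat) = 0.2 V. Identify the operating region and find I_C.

Assume active: I_B = (3.2 − 0.7)/15 = 0.167 mA, giving I_C = β·I_B = 25 mA.
But then V_CE = 8.1 − 25×0.68 = -8.9 V < V_CE(sat) = 0.2 V — impossible in the active region.
So the transistor is saturated. With V_CE = 0.2 V, I_C = (V_CC − 0.2)/R_C = 7.9/0.68 = 11.6 mA.
Check: β·I_B = 25 mA > I_C = 11.6 mA, confirming saturation.

saturation; I_C ≈ 12 mA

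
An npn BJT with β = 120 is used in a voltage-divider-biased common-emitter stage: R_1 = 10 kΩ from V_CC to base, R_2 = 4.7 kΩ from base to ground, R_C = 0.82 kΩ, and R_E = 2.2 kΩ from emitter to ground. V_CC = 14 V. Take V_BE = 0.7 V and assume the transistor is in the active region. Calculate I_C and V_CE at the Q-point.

Thevenize the base divider: V_Th = V_CC·R_2/(R_1+R_2) = 14×4.7/14.7 = 4.48 V, R_Th = R_1‖R_2 = 3.2 kΩ.
Base-emitter loop: V_Th = I_B·R_Th + V_BE + (β+1)I_B·R_E, so I_B = (4.48 − 0.7) / (3.2 + 121×2.2) = 0.014 mA.
I_C = β·I_B = 120×0.014 = 1.68 mA, and I_E = (β+1)I_B = 1.7 mA.
V_CE = V_CC − I_C·R_C − I_E·R_E = 14 − 1.68×0.82 − 1.7×2.2 = 8.89 V.
V_CE = 8.89 V > 0.2 V confirms active-region operation.

I_C ≈ 1.7 mA, V_CE ≈ 8.9 V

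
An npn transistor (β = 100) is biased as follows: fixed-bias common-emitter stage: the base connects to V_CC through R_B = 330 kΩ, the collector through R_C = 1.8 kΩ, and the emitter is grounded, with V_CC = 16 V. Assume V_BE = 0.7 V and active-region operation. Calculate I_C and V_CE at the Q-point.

Base loop: V_CC = I_B·R_B + V_BE, so I_B = (16 − 0.7)/330 kΩ = 0.0464 mA.
In the active region I_C = β·I_B = 100 × 0.0464 = 4.64 mA.
Collector loop: V_CE = V_CC − I_C·R_C = 16 − 4.64×1.8 = 7.65 V.
Since V_CE = 7.65 V > V_CE(sat) ≈ 0.2 V, the transistor is in the active region as assumed.

I_C ≈ 4.6 mA, V_CE ≈ 7.7 V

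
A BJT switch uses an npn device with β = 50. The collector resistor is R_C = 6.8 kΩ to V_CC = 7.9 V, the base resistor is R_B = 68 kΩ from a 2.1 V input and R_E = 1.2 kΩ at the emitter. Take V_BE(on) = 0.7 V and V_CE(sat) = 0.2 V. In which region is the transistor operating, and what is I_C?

Assume active. Base-emitter loop: I_B = (V_BB − V_BE)/(R_B + (β+1)R_E) = (2.1 − 0.7)/(68 + 51×1.2) = 0.0108 mA.
I_C = β·I_B = 50×0.0108 = 0.542 mA.
V_CE = V_CC − I_C·R_C − I_E·R_E = 7.9 − 0.542×6.8 − 0.553×1.2 = 3.55 V > V_CE(sat), so the active-region assumption holds.

active; I_C ≈ 0.54 mA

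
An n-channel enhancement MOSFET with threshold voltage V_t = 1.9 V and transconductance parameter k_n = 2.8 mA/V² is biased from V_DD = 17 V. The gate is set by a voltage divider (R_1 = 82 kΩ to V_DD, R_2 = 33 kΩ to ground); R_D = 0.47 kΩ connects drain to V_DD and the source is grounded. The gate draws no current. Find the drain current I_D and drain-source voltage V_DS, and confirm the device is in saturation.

V_G = V_DD·R_2/(R_1+R_2) = 17×33/115 = 4.88 V. With the source grounded, V_GS = V_G = 4.88 V.
Assume saturation: I_D = (k_n/2)(V_GS − V_t)² = (2.8/2)×(4.88 − 1.9)² = 1.4×2.98² = 12.4 mA.
V_DS = V_DD − I_D·R_D = 17 − 12.4×0.47 = 11.2 V.
Saturation requires V_DS ≥ V_GS − V_t = 2.98 V; 11.2 ≥ 2.98 ✓.

I_D ≈ 12 mA, V_DS ≈ 11 V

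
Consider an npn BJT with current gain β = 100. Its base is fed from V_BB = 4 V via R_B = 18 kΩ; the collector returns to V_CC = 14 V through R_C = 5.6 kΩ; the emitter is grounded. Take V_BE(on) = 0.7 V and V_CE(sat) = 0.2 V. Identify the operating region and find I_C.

Assume active: I_B = (4 − 0.7)/18 = 0.183 mA, giving I_C = β·I_B = 18.3 mA.
But then V_CE = 14 − 18.3×5.6 = -88.7 V < V_CE(sat) = 0.2 V — impossible in the active region.
So the transistor is saturated. With V_CE = 0.2 V, I_C = (V_CC − 0.2)/R_C = 13.8/5.6 = 2.46 mA.
Check: β·I_B = 18.3 mA > I_C = 2.46 mA, confirming saturation.

saturation; I_C ≈ 2.5 mA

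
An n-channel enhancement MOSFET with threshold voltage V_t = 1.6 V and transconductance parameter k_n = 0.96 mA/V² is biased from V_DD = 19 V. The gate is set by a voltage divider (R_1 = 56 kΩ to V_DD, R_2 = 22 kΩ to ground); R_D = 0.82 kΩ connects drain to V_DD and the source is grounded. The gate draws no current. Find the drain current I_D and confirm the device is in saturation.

V_G = V_DD·R_2/(R_1+R_2) = 19×22/78 = 5.36 V. With the source grounded, V_GS = V_G = 5.36 V.
Assume saturation: I_D = (k_n/2)(V_GS − V_t)² = (0.96/2)×(5.36 − 1.6)² = 0.48×3.76² = 6.78 mA.
V_DS = V_DD − I_D·R_D = 19 − 6.78×0.82 = 13.4 V.
Saturation requires V_DS ≥ V_GS − V_t = 3.76 V; 13.4 ≥ 3.76 ✓.

I_D ≈ 6.8 mA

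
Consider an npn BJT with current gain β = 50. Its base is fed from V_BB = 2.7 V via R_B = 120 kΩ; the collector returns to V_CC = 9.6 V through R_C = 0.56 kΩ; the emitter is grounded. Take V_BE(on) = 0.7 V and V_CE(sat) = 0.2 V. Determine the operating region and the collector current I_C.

Assume active. Base-emitter loop: I_B = (V_BB − V_BE)/R_B = (2.7 − 0.7)/120 = 0.0167 mA.
I_C = β·I_B = 50×0.0167 = 0.833 mA.
V_CE = V_CC − I_C·R_C = 9.6 − 0.833×0.56 = 9.13 V > V_CE(sat), so the active-region assumption holds.

active; I_C ≈ 0.83 mA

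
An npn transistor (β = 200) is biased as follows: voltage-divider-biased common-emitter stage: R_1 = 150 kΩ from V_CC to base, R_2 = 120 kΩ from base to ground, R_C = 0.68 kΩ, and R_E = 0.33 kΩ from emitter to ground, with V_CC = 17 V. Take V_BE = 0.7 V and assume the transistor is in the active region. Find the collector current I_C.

I_C ≈ 10 mA

Thevenize the base divider: V_Th = V_CC·R_2/(R_1+R_2) = 17×120/270 = 7.56 V, R_Th = R_1‖R_2 = 66.7 kΩ.
Base-emitter loop: V_Th = I_B·R_Th + V_BE + (β+1)I_B·R_E, so I_B = (7.56 − 0.7) / (66.7 + 201×0.33) = 0.0515 mA.
I_C = β·I_B = 200×0.0515 = 10.3 mA, and I_E = (β+1)I_B = 10.4 mA.
V_CE = V_CC − I_C·R_C − I_E·R_E = 17 − 10.3×0.68 − 10.4×0.33 = 6.57 V.
V_CE = 6.57 V > 0.2 V confirms active-region operation.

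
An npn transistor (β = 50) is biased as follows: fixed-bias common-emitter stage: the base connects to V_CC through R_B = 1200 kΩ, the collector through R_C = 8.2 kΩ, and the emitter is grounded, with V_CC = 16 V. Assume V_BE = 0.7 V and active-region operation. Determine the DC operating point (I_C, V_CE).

I_C ≈ 0.64 mA, V_CE ≈ 11 V

Base loop: V_CC = I_B·R_B + V_BE, so I_B = (16 − 0.7)/1200 kΩ = 0.0128 mA.
In the active region I_C = β·I_B = 50 × 0.0128 = 0.638 mA.
Collector loop: V_CE = V_CC − I_C·R_C = 16 − 0.638×8.2 = 10.8 V.
Since V_CE = 10.8 V > V_CE(sat) ≈ 0.2 V, the transistor is in the active region as assumed.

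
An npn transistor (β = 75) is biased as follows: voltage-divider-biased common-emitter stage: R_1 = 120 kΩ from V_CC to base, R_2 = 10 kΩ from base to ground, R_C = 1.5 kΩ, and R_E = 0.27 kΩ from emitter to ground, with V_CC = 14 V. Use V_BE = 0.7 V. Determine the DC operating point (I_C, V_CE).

I_C ≈ 0.95 mA, V_CE ≈ 12 V

Thevenize the base divider: V_Th = V_CC·R_2/(R_1+R_2) = 14×10/130 = 1.08 V, R_Th = R_1‖R_2 = 9.23 kΩ.
Base-emitter loop: V_Th = I_B·R_Th + V_BE + (β+1)I_B·R_E, so I_B = (1.08 − 0.7) / (9.23 + 76×0.27) = 0.0127 mA.
I_C = β·I_B = 75×0.0127 = 0.95 mA, and I_E = (β+1)I_B = 0.963 mA.
V_CE = V_CC − I_C·R_C − I_E·R_E = 14 − 0.95×1.5 − 0.963×0.27 = 12.3 V.
V_CE = 12.3 V > 0.2 V confirms active-region operation.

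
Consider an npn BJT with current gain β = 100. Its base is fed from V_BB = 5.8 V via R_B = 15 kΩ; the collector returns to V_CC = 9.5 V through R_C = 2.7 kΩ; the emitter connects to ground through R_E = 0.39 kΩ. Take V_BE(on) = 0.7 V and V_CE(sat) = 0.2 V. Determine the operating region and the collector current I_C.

saturation; I_C ≈ 3 mA

Assume active: I_B = (5.8 − 0.7)/(15 + 101×0.39) = 0.0938 mA, I_C = β·I_B = 9.38 mA.
Then V_CE = 9.5 − 9.38×2.7 − 9.47×0.39 = -19.5 V < 0.2 V — the active assumption fails.
Re-solve with V_CE = 0.2 V. KCL at the emitter: V_E/R_E = (V_BB−0.7−V_E)/R_B + (V_CC−0.2−V_E)/R_C, giving V_E = 1.26 V.
I_C = (V_CC − 0.2 − V_E)/R_C = (9.3 − 1.26)/2.7 = 2.98 mA.
Check: I_B = (5.1 − 1.26)/15 = 0.256 mA, and β·I_B = 25.6 mA > I_C, confirming saturation.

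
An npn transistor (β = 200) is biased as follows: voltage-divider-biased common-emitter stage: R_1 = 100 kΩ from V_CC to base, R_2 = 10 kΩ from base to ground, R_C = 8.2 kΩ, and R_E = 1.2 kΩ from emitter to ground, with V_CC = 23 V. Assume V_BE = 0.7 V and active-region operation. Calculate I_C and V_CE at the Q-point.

I_C ≈ 1.1 mA, V_CE ≈ 13 V

Thevenize the base divider: V_Th = V_CC·R_2/(R_1+R_2) = 23×10/110 = 2.09 V, R_Th = R_1‖R_2 = 9.09 kΩ.
Base-emitter loop: V_Th = I_B·R_Th + V_BE + (β+1)I_B·R_E, so I_B = (2.09 − 0.7) / (9.09 + 201×1.2) = 0.00556 mA.
I_C = β·I_B = 200×0.00556 = 1.11 mA, and I_E = (β+1)I_B = 1.12 mA.
V_CE = V_CC − I_C·R_C − I_E·R_E = 23 − 1.11×8.2 − 1.12×1.2 = 12.5 V.
V_CE = 12.5 V > 0.2 V confirms active-region operation.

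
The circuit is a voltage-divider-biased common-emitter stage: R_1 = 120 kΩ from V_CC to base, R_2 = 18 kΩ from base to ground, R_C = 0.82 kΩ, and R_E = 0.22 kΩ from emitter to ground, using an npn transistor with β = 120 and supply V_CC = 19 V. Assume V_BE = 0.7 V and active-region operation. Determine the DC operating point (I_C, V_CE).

Thevenize the base divider: V_Th = V_CC·R_2/(R_1+R_2) = 19×18/138 = 2.48 V, R_Th = R_1‖R_2 = 15.7 kΩ.
Base-emitter loop: V_Th = I_B·R_Th + V_BE + (β+1)I_B·R_E, so I_B = (2.48 − 0.7) / (15.7 + 121×0.22) = 0.0421 mA.
I_C = β·I_B = 120×0.0421 = 5.05 mA, and I_E = (β+1)I_B = 5.09 mA.
V_CE = V_CC − I_C·R_C − I_E·R_E = 19 − 5.05×0.82 − 5.09×0.22 = 13.7 V.
V_CE = 13.7 V > 0.2 V confirms active-region operation.

I_C ≈ 5 mA, V_CE ≈ 14 V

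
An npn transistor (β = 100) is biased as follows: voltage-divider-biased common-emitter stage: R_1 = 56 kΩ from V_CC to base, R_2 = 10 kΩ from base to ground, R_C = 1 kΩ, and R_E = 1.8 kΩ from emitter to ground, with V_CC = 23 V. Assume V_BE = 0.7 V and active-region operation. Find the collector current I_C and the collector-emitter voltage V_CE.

I_C ≈ 1.5 mA, V_CE ≈ 19 V

Thevenize the base divider: V_Th = V_CC·R_2/(R_1+R_2) = 23×10/66 = 3.48 V, R_Th = R_1‖R_2 = 8.48 kΩ.
Base-emitter loop: V_Th = I_B·R_Th + V_BE + (β+1)I_B·R_E, so I_B = (3.48 − 0.7) / (8.48 + 101×1.8) = 0.0146 mA.
I_C = β·I_B = 100×0.0146 = 1.46 mA, and I_E = (β+1)I_B = 1.48 mA.
V_CE = V_CC − I_C·R_C − I_E·R_E = 23 − 1.46×1 − 1.48×1.8 = 18.9 V.
V_CE = 18.9 V > 0.2 V confirms active-region operation.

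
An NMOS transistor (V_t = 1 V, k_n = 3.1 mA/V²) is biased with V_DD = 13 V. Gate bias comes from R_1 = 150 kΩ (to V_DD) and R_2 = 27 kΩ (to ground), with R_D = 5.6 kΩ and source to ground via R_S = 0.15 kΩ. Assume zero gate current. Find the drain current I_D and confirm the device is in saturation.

I_D ≈ 1.1 mA

V_G = V_DD·R_2/(R_1+R_2) = 13×27/177 = 1.98 V.
Assume saturation: I_D = (k_n/2)(V_GS − V_t)² with V_GS = V_G − I_D·R_S = 1.98 − 0.15·I_D.
Substituting gives 0.0349·I_D² − 1.46·I_D + 1.5 = 0, with roots I_D = 1.05 or 40.7 mA.
The root I_D = 40.7 mA gives V_GS = -4.13 V ≤ V_t, so take I_D = 1.05 mA.
Then V_GS = 1.82 V and V_DS = V_DD − I_D(R_D+R_S) = 13 − 1.05×5.75 = 6.94 V.
Saturation requires V_DS ≥ V_GS − V_t = 0.825 V; 6.94 ≥ 0.825 ✓.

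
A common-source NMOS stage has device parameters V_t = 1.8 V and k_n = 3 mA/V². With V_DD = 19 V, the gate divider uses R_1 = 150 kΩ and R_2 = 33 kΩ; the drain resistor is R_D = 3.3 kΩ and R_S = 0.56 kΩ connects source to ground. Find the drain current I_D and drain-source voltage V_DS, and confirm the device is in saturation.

V_G = V_DD·R_2/(R_1+R_2) = 19×33/183 = 3.43 V.
Assume saturation: I_D = (k_n/2)(V_GS − V_t)² with V_GS = V_G − I_D·R_S = 3.43 − 0.56·I_D.
Substituting gives 0.47·I_D² − 3.73·I_D + 3.97 = 0, with roots I_D = 1.26 or 6.67 mA.
The root I_D = 6.67 mA gives V_GS = -0.309 V ≤ V_t, so take I_D = 1.26 mA.
Then V_GS = 2.72 V and V_DS = V_DD − I_D(R_D+R_S) = 19 − 1.26×3.86 = 14.1 V.
Saturation requires V_DS ≥ V_GS − V_t = 0.918 V; 14.1 ≥ 0.918 ✓.

I_D ≈ 1.3 mA, V_DS ≈ 14 V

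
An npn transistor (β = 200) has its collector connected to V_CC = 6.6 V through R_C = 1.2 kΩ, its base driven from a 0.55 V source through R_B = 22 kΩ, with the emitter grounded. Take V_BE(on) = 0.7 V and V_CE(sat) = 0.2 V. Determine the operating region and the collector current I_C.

cutoff; I_C ≈ 0

V_BB = 0.55 V ≤ V_BE(on) = 0.7 V, so the base-emitter junction is not forward biased.
The transistor is in cutoff: I_B = I_C = 0.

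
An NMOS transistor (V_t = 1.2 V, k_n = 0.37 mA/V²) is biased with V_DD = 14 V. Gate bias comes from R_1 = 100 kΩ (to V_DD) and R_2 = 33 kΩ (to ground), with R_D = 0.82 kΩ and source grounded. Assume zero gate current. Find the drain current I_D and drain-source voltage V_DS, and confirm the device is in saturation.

V_G = V_DD·R_2/(R_1+R_2) = 14×33/133 = 3.47 V. With the source grounded, V_GS = V_G = 3.47 V.
Assume saturation: I_D = (k_n/2)(V_GS − V_t)² = (0.37/2)×(3.47 − 1.2)² = 0.185×2.27² = 0.956 mA.
V_DS = V_DD − I_D·R_D = 14 − 0.956×0.82 = 13.2 V.
Saturation requires V_DS ≥ V_GS − V_t = 2.27 V; 13.2 ≥ 2.27 ✓.

I_D ≈ 0.96 mA, V_DS ≈ 13 V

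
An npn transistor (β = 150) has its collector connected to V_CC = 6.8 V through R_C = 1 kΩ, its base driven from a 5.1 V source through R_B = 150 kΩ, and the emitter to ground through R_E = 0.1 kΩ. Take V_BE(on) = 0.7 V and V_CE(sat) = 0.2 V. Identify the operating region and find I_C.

Assume active. Base-emitter loop: I_B = (V_BB − V_BE)/(R_B + (β+1)R_E) = (5.1 − 0.7)/(150 + 151×0.1) = 0.0267 mA.
I_C = β·I_B = 150×0.0267 = 4 mA.
V_CE = V_CC − I_C·R_C − I_E·R_E = 6.8 − 4×1 − 4.02×0.1 = 2.4 V > V_CE(sat), so the active-region assumption holds.

active; I_C ≈ 4 mA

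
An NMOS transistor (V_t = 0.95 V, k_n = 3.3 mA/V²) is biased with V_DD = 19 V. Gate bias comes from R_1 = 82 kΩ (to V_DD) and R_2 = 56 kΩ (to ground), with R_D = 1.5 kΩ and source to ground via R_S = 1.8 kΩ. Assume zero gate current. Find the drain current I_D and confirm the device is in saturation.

I_D ≈ 3 mA

V_G = V_DD·R_2/(R_1+R_2) = 19×56/138 = 7.71 V.
Assume saturation: I_D = (k_n/2)(V_GS − V_t)² with V_GS = V_G − I_D·R_S = 7.71 − 1.8·I_D.
Substituting gives 5.35·I_D² − 41.2·I_D + 75.4 = 0, with roots I_D = 3.01 or 4.69 mA.
The root I_D = 4.69 mA gives V_GS = -0.736 V ≤ V_t, so take I_D = 3.01 mA.
Then V_GS = 2.3 V and V_DS = V_DD − I_D(R_D+R_S) = 19 − 3.01×3.3 = 9.08 V.
Saturation requires V_DS ≥ V_GS − V_t = 1.35 V; 9.08 ≥ 1.35 ✓.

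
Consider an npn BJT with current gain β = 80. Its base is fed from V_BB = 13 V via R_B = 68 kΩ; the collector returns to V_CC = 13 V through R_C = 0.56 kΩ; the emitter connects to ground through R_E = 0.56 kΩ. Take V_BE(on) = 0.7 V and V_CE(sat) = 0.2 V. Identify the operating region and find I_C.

Assume active. Base-emitter loop: I_B = (V_BB − V_BE)/(R_B + (β+1)R_E) = (13 − 0.7)/(68 + 81×0.56) = 0.109 mA.
I_C = β·I_B = 80×0.109 = 8.68 mA.
V_CE = V_CC − I_C·R_C − I_E·R_E = 13 − 8.68×0.56 − 8.79×0.56 = 3.22 V > V_CE(sat), so the active-region assumption holds.

active; I_C ≈ 8.7 mA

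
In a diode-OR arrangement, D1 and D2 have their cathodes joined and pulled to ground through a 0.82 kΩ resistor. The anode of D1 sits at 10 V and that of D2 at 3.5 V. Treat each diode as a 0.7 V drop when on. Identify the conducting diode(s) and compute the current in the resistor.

Assume both conduct. Then node N would need to be at both 10−0.7 = 9.3 V and 3.5−0.7 = 2.8 V, which is impossible.
Assume only D1 conducts: V_N = 10 − 0.7 = 9.3 V, so I_R = 9.3/0.82 = 11.3 mA.
Check D2: its anode-to-cathode voltage is 3.5 − 9.3 = -5.8 V < 0.7 V, so it is off. The assumption is consistent.

Only D1 conducts; I_R ≈ 11 mA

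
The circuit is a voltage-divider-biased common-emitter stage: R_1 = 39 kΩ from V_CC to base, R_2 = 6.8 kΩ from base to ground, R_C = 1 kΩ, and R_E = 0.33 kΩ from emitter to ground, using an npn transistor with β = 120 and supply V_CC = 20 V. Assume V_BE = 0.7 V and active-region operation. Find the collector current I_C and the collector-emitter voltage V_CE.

Thevenize the base divider: V_Th = V_CC·R_2/(R_1+R_2) = 20×6.8/45.8 = 2.97 V, R_Th = R_1‖R_2 = 5.79 kΩ.
Base-emitter loop: V_Th = I_B·R_Th + V_BE + (β+1)I_B·R_E, so I_B = (2.97 − 0.7) / (5.79 + 121×0.33) = 0.0496 mA.
I_C = β·I_B = 120×0.0496 = 5.96 mA, and I_E = (β+1)I_B = 6.01 mA.
V_CE = V_CC − I_C·R_C − I_E·R_E = 20 − 5.96×1 − 6.01×0.33 = 12.1 V.
V_CE = 12.1 V > 0.2 V confirms active-region operation.

I_C ≈ 6 mA, V_CE ≈ 12 V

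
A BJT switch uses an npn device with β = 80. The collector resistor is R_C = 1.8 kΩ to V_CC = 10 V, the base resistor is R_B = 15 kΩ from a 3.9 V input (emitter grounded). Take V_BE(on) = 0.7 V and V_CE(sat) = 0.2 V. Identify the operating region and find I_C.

saturation; I_C ≈ 5.4 mA

Assume active: I_B = (3.9 − 0.7)/15 = 0.213 mA, giving I_C = β·I_B = 17.1 mA.
But then V_CE = 10 − 17.1×1.8 = -20.7 V < V_CE(sat) = 0.2 V — impossible in the active region.
So the transistor is saturated. With V_CE = 0.2 V, I_C = (V_CC − 0.2)/R_C = 9.8/1.8 = 5.44 mA.
Check: β·I_B = 17.1 mA > I_C = 5.44 mA, confirming saturation.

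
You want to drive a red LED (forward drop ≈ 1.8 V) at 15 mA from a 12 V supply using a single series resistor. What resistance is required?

R ≈ 0.68 kΩ

The resistor drops V_S − V_D = 12 − 1.8 = 10.2 V at 15 mA.
R = 10.2 V / 15 mA = 0.68 kΩ.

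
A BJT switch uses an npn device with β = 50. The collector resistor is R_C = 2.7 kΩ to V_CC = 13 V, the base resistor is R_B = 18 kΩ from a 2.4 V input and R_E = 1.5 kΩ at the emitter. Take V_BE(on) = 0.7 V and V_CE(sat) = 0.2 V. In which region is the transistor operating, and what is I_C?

Assume active. Base-emitter loop: I_B = (V_BB − V_BE)/(R_B + (β+1)R_E) = (2.4 − 0.7)/(18 + 51×1.5) = 0.018 mA.
I_C = β·I_B = 50×0.018 = 0.899 mA.
V_CE = V_CC − I_C·R_C − I_E·R_E = 13 − 0.899×2.7 − 0.917×1.5 = 9.2 V > V_CE(sat), so the active-region assumption holds.

active; I_C ≈ 0.9 mA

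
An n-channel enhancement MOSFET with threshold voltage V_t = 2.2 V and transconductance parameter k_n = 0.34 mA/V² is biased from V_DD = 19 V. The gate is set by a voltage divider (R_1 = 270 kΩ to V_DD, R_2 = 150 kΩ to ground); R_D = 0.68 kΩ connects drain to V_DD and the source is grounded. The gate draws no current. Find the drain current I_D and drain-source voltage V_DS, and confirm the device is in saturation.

I_D ≈ 3.6 mA, V_DS ≈ 17 V

V_G = V_DD·R_2/(R_1+R_2) = 19×150/420 = 6.79 V. With the source grounded, V_GS = V_G = 6.79 V.
Assume saturation: I_D = (k_n/2)(V_GS − V_t)² = (0.34/2)×(6.79 − 2.2)² = 0.17×4.59² = 3.57 mA.
V_DS = V_DD − I_D·R_D = 19 − 3.57×0.68 = 16.6 V.
Saturation requires V_DS ≥ V_GS − V_t = 4.59 V; 16.6 ≥ 4.59 ✓.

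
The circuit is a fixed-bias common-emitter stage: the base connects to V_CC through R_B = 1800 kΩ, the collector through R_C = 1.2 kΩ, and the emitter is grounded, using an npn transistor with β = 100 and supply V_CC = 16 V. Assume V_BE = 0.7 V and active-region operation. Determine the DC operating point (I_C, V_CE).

Base loop: V_CC = I_B·R_B + V_BE, so I_B = (16 − 0.7)/1800 kΩ = 0.0085 mA.
In the active region I_C = β·I_B = 100 × 0.0085 = 0.85 mA.
Collector loop: V_CE = V_CC − I_C·R_C = 16 − 0.85×1.2 = 15 V.
Since V_CE = 15 V > V_CE(sat) ≈ 0.2 V, the transistor is in the active region as assumed.

I_C ≈ 0.85 mA, V_CE ≈ 15 V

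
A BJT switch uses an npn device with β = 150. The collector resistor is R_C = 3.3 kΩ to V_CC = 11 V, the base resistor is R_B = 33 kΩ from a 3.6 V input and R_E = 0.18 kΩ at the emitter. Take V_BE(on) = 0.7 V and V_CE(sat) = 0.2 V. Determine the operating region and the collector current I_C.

Assume active: I_B = (3.6 − 0.7)/(33 + 151×0.18) = 0.0482 mA, I_C = β·I_B = 7.23 mA.
Then V_CE = 11 − 7.23×3.3 − 7.28×0.18 = -14.2 V < 0.2 V — the active assumption fails.
Re-solve with V_CE = 0.2 V. KCL at the emitter: V_E/R_E = (V_BB−0.7−V_E)/R_B + (V_CC−0.2−V_E)/R_C, giving V_E = 0.571 V.
I_C = (V_CC − 0.2 − V_E)/R_C = (10.8 − 0.571)/3.3 = 3.1 mA.
Check: I_B = (2.9 − 0.571)/33 = 0.0706 mA, and β·I_B = 10.6 mA > I_C, confirming saturation.

saturation; I_C ≈ 3.1 mA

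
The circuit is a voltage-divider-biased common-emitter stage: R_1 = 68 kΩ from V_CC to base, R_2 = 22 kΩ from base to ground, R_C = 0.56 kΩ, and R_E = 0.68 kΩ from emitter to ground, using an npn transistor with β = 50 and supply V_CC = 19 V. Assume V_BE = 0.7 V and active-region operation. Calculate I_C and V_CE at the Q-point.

Thevenize the base divider: V_Th = V_CC·R_2/(R_1+R_2) = 19×22/90 = 4.64 V, R_Th = R_1‖R_2 = 16.6 kΩ.
Base-emitter loop: V_Th = I_B·R_Th + V_BE + (β+1)I_B·R_E, so I_B = (4.64 − 0.7) / (16.6 + 51×0.68) = 0.0769 mA.
I_C = β·I_B = 50×0.0769 = 3.84 mA, and I_E = (β+1)I_B = 3.92 mA.
V_CE = V_CC − I_C·R_C − I_E·R_E = 19 − 3.84×0.56 − 3.92×0.68 = 14.2 V.
V_CE = 14.2 V > 0.2 V confirms active-region operation.

I_C ≈ 3.8 mA, V_CE ≈ 14 V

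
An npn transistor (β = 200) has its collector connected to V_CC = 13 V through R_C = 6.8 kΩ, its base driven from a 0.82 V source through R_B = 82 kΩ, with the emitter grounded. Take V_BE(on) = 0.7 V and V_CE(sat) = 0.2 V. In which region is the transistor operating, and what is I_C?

Assume active. Base-emitter loop: I_B = (V_BB − V_BE)/R_B = (0.82 − 0.7)/82 = 0.00146 mA.
I_C = β·I_B = 200×0.00146 = 0.293 mA.
V_CE = V_CC − I_C·R_C = 13 − 0.293×6.8 = 11 V > V_CE(sat), so the active-region assumption holds.

active; I_C ≈ 0.29 mA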